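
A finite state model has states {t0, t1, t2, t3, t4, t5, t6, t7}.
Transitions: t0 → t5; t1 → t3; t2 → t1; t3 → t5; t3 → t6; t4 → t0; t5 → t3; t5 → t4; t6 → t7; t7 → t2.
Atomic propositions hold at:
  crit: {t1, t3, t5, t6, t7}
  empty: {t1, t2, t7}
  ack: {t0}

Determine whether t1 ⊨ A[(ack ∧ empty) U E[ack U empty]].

Yes

Sat(ack ∧ empty) = ∅
E[ack U empty]: least fixpoint, start Z0 = Sat(empty) = {t1, t2, t7}, add states in Sat(ack) with some successor in Z. Already a fixed point.
Sat(E[ack U empty]) = {t1, t2, t7}
A[(ack ∧ empty) U E[ack U empty]]: least fixpoint, start Z0 = Sat(E[ack U empty]) = {t1, t2, t7}, add states in Sat(ack ∧ empty) with every successor in Z. Already a fixed point.
Sat(A[(ack ∧ empty) U E[ack U empty]]) = {t1, t2, t7}
t1 ∈ Sat(A[(ack ∧ empty) U E[ack U empty]]) = {t1, t2, t7}, so the formula holds at t1.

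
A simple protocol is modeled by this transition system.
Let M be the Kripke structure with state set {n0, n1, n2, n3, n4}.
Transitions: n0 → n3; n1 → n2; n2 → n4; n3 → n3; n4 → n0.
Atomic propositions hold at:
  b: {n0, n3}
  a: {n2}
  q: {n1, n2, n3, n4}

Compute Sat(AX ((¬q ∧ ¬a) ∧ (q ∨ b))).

Sat(¬q) = {n0}
Sat(¬a) = {n0, n1, n3, n4}
Sat(¬q ∧ ¬a) = {n0}
Sat(q ∨ b) = {n0, n1, n2, n3, n4}
Sat((¬q ∧ ¬a) ∧ (q ∨ b)) = {n0}
Sat(AX ((¬q ∧ ¬a) ∧ (q ∨ b))) = {s : every successor in {n0}} = {n4}

{n4}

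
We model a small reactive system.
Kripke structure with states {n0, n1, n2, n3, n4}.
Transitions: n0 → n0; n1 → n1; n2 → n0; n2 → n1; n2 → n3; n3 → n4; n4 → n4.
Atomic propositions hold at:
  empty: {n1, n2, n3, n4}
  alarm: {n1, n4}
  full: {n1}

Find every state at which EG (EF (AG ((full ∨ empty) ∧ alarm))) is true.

Sat(full ∨ empty) = {n1, n2, n3, n4}
Sat((full ∨ empty) ∧ alarm) = {n1, n4}
AG ((full ∨ empty) ∧ alarm): greatest fixpoint, start Z0 = {n1, n4}, keep only states in Sat with every successor in Z. Already a fixed point.
Sat(AG ((full ∨ empty) ∧ alarm)) = {n1, n4}
EF (AG ((full ∨ empty) ∧ alarm)): least fixpoint, start Z0 = {n1, n4}, add states with some successor in Z. Z1 = {n1, n2, n3, n4}; fixed.
Sat(EF (AG ((full ∨ empty) ∧ alarm))) = {n1, n2, n3, n4}
EG (EF (AG ((full ∨ empty) ∧ alarm))): greatest fixpoint, start Z0 = {n1, n2, n3, n4}, keep only states in Sat with some successor in Z. Already a fixed point.
Sat(EG (EF (AG ((full ∨ empty) ∧ alarm)))) = {n1, n2, n3, n4}

{n1, n2, n3, n4}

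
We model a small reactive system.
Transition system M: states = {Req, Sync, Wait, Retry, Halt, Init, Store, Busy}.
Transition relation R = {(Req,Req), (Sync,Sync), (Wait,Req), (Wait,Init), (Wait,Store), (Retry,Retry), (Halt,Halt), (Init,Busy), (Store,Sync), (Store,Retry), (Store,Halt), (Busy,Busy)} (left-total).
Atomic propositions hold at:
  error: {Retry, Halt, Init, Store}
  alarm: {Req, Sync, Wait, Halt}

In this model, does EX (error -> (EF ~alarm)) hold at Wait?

Yes

Sat(~alarm) = {Retry, Init, Store, Busy}
EF ~alarm: least fixpoint, start Z0 = {Retry, Init, Store, Busy}, add states with some successor in Z. Z1 = {Wait, Retry, Init, Store, Busy}; fixed.
Sat(EF ~alarm) = {Wait, Retry, Init, Store, Busy}
Sat(error -> (EF ~alarm)) = {Req, Sync, Wait, Retry, Init, Store, Busy}
Sat(EX (error -> (EF ~alarm))) = {s : some successor in {Req, Sync, Wait, Retry, Init, Store, Busy}} = {Req, Sync, Wait, Retry, Init, Store, Busy}
Wait ∈ Sat(EX (error -> (EF ~alarm))) = {Req, Sync, Wait, Retry, Init, Store, Busy}, so the formula holds at Wait.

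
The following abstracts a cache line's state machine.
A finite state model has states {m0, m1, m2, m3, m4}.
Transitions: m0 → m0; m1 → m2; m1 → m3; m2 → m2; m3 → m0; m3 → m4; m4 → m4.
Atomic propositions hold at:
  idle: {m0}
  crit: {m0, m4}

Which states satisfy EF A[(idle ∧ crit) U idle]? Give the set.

{m0, m1, m3}

Sat(idle ∧ crit) = {m0}
A[(idle ∧ crit) U idle]: least fixpoint, start Z0 = Sat(idle) = {m0}, add states in Sat(idle ∧ crit) with every successor in Z. Already a fixed point.
Sat(A[(idle ∧ crit) U idle]) = {m0}
EF A[(idle ∧ crit) U idle]: least fixpoint, start Z0 = {m0}, add states with some successor in Z. Z1 = {m0, m3}; Z2 = {m0, m1, m3}; fixed.
Sat(EF A[(idle ∧ crit) U idle]) = {m0, m1, m3}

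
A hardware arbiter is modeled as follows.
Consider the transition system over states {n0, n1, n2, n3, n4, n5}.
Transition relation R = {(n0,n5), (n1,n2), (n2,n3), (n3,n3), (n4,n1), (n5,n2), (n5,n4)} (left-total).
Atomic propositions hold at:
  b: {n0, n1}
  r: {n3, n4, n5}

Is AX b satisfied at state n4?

Sat(AX b) = {s : every successor in {n0, n1}} = {n4}
n4 ∈ Sat(AX b) = {n4}, so the formula holds at n4.

Yes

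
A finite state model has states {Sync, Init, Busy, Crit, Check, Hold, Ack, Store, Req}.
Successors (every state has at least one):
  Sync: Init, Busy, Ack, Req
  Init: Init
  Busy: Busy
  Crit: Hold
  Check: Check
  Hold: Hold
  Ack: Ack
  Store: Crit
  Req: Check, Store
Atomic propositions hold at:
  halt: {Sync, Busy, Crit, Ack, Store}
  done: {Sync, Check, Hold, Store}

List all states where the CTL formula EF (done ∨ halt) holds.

Sat(done ∨ halt) = {Sync, Busy, Crit, Check, Hold, Ack, Store}
EF (done ∨ halt): least fixpoint, start Z0 = {Sync, Busy, Crit, Check, Hold, Ack, Store}, add states with some successor in Z. Z1 = {Sync, Busy, Crit, Check, Hold, Ack, Store, Req}; fixed.
Sat(EF (done ∨ halt)) = {Sync, Busy, Crit, Check, Hold, Ack, Store, Req}

{Sync, Busy, Crit, Check, Hold, Ack, Store, Req}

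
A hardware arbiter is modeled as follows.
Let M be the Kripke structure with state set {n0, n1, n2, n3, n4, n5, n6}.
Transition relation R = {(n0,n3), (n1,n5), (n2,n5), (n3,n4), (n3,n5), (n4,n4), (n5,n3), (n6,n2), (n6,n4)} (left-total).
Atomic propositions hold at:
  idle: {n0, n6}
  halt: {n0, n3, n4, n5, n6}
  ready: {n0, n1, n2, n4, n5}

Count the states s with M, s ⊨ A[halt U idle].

2

A[halt U idle]: least fixpoint, start Z0 = Sat(idle) = {n0, n6}, add states in Sat(halt) with every successor in Z. Already a fixed point.
Sat(A[halt U idle]) = {n0, n6}
|Sat(A[halt U idle])| = |{n0, n6}| = 2.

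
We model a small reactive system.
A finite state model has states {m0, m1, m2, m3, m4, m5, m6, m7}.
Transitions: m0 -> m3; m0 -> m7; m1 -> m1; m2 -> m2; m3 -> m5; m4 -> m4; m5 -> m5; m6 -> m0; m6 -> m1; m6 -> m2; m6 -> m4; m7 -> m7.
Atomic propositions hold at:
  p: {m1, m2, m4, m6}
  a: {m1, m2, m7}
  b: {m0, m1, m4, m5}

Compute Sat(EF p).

EF p: least fixpoint, start Z0 = {m1, m2, m4, m6}, add states with some successor in Z. Already a fixed point.
Sat(EF p) = {m1, m2, m4, m6}

{m1, m2, m4, m6}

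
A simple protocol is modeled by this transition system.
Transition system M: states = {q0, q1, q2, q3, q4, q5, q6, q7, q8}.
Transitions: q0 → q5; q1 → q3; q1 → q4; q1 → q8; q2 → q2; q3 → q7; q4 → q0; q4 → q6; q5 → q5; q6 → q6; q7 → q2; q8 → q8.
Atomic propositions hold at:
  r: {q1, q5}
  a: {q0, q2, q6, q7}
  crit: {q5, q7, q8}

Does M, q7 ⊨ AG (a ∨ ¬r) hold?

Sat(¬r) = {q0, q2, q3, q4, q6, q7, q8}
Sat(a ∨ ¬r) = {q0, q2, q3, q4, q6, q7, q8}
AG (a ∨ ¬r): greatest fixpoint, start Z0 = {q0, q2, q3, q4, q6, q7, q8}, keep only states in Sat with every successor in Z. Z1 = {q2, q3, q4, q6, q7, q8}; Z2 = {q2, q3, q6, q7, q8}; fixed.
Sat(AG (a ∨ ¬r)) = {q2, q3, q6, q7, q8}
q7 ∈ Sat(AG (a ∨ ¬r)) = {q2, q3, q6, q7, q8}, so the formula holds at q7.

Yes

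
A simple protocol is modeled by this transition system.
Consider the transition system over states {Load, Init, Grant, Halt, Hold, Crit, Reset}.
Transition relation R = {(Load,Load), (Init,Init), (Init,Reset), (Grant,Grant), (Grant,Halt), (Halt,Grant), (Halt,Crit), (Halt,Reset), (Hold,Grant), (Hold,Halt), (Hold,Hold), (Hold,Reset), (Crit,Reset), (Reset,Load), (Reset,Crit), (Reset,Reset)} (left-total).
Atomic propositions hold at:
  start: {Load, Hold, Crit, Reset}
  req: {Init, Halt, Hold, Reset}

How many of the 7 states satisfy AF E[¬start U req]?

6

Sat(¬start) = {Init, Grant, Halt}
E[¬start U req]: least fixpoint, start Z0 = Sat(req) = {Init, Halt, Hold, Reset}, add states in Sat(¬start) with some successor in Z. Z1 = {Init, Grant, Halt, Hold, Reset}; fixed.
Sat(E[¬start U req]) = {Init, Grant, Halt, Hold, Reset}
AF E[¬start U req]: least fixpoint, start Z0 = {Init, Grant, Halt, Hold, Reset}, add states with every successor in Z. Z1 = {Init, Grant, Halt, Hold, Crit, Reset}; fixed.
Sat(AF E[¬start U req]) = {Init, Grant, Halt, Hold, Crit, Reset}
|Sat(AF E[¬start U req])| = |{Init, Grant, Halt, Hold, Crit, Reset}| = 6.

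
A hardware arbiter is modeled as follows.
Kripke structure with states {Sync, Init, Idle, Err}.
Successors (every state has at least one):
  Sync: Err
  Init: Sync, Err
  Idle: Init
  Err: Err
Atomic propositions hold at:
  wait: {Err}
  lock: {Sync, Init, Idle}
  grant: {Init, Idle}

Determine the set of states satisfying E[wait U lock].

E[wait U lock]: least fixpoint, start Z0 = Sat(lock) = {Sync, Init, Idle}, add states in Sat(wait) with some successor in Z. Already a fixed point.
Sat(E[wait U lock]) = {Sync, Init, Idle}

{Sync, Init, Idle}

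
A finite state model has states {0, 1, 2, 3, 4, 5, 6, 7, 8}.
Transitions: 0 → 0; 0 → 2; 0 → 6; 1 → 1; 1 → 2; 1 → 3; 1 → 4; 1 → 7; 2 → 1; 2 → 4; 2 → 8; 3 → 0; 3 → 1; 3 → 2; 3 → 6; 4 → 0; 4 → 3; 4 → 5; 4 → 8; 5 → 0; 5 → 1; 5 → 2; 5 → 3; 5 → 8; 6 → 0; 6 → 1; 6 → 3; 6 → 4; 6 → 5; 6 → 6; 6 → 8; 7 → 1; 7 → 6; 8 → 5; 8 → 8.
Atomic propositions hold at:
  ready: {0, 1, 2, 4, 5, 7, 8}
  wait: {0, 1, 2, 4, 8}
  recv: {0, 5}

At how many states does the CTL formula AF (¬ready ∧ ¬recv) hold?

2

Sat(¬ready) = {3, 6}
Sat(¬recv) = {1, 2, 3, 4, 6, 7, 8}
Sat(¬ready ∧ ¬recv) = {3, 6}
AF (¬ready ∧ ¬recv): least fixpoint, start Z0 = {3, 6}, add states with every successor in Z. Already a fixed point.
Sat(AF (¬ready ∧ ¬recv)) = {3, 6}
|Sat(AF (¬ready ∧ ¬recv))| = |{3, 6}| = 2.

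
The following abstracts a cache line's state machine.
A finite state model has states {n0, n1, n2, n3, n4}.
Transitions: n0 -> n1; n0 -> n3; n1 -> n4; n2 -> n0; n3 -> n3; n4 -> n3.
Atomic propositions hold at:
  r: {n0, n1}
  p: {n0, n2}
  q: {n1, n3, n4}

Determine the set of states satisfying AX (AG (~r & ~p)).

Sat(~r) = {n2, n3, n4}
Sat(~p) = {n1, n3, n4}
Sat(~r & ~p) = {n3, n4}
AG (~r & ~p): greatest fixpoint, start Z0 = {n3, n4}, keep only states in Sat with every successor in Z. Already a fixed point.
Sat(AG (~r & ~p)) = {n3, n4}
Sat(AX (AG (~r & ~p))) = {s : every successor in {n3, n4}} = {n1, n3, n4}

{n1, n3, n4}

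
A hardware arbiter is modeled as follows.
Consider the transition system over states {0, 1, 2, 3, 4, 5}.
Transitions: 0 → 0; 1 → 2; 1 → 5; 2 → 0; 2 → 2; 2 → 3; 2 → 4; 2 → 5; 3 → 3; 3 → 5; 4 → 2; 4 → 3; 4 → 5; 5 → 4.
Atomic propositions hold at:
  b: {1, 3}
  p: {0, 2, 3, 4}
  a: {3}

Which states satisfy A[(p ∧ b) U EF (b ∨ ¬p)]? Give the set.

Sat(p ∧ b) = {3}
Sat(¬p) = {1, 5}
Sat(b ∨ ¬p) = {1, 3, 5}
EF (b ∨ ¬p): least fixpoint, start Z0 = {1, 3, 5}, add states with some successor in Z. Z1 = {1, 2, 3, 4, 5}; fixed.
Sat(EF (b ∨ ¬p)) = {1, 2, 3, 4, 5}
A[(p ∧ b) U EF (b ∨ ¬p)]: least fixpoint, start Z0 = Sat(EF (b ∨ ¬p)) = {1, 2, 3, 4, 5}, add states in Sat(p ∧ b) with every successor in Z. Already a fixed point.
Sat(A[(p ∧ b) U EF (b ∨ ¬p)]) = {1, 2, 3, 4, 5}

{1, 2, 3, 4, 5}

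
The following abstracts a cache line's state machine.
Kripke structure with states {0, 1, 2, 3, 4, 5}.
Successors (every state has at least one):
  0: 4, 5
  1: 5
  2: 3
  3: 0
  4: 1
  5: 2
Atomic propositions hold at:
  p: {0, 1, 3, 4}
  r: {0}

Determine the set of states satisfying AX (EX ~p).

{1, 3, 4}

Sat(~p) = {2, 5}
Sat(EX ~p) = {s : some successor in {2, 5}} = {0, 1, 5}
Sat(AX (EX ~p)) = {s : every successor in {0, 1, 5}} = {1, 3, 4}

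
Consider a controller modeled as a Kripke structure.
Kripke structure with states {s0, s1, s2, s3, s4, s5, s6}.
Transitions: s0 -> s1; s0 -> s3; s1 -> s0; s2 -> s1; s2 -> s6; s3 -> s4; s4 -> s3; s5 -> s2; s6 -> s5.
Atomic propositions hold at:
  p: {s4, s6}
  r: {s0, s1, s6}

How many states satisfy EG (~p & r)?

Sat(~p) = {s0, s1, s2, s3, s5}
Sat(~p & r) = {s0, s1}
EG (~p & r): greatest fixpoint, start Z0 = {s0, s1}, keep only states in Sat with some successor in Z. Already a fixed point.
Sat(EG (~p & r)) = {s0, s1}
|Sat(EG (~p & r))| = |{s0, s1}| = 2.

2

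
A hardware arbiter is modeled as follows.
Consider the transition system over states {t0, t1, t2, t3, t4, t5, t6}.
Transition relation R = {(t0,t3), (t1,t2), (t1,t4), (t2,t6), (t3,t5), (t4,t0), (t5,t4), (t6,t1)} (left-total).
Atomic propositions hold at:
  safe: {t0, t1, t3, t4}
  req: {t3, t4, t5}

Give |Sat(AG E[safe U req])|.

4

E[safe U req]: least fixpoint, start Z0 = Sat(req) = {t3, t4, t5}, add states in Sat(safe) with some successor in Z. Z1 = {t0, t1, t3, t4, t5}; fixed.
Sat(E[safe U req]) = {t0, t1, t3, t4, t5}
AG E[safe U req]: greatest fixpoint, start Z0 = {t0, t1, t3, t4, t5}, keep only states in Sat with every successor in Z. Z1 = {t0, t3, t4, t5}; fixed.
Sat(AG E[safe U req]) = {t0, t3, t4, t5}
|Sat(AG E[safe U req])| = |{t0, t3, t4, t5}| = 4.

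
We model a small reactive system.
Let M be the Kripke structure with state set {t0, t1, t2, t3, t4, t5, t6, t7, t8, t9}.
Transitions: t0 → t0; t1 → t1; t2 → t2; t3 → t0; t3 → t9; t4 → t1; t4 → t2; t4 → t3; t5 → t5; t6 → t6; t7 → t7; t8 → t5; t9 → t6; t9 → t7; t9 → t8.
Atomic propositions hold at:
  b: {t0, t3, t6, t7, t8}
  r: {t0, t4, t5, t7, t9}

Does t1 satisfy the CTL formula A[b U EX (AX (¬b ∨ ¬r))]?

Yes

Sat(¬b) = {t1, t2, t4, t5, t9}
Sat(¬r) = {t1, t2, t3, t6, t8}
Sat(¬b ∨ ¬r) = {t1, t2, t3, t4, t5, t6, t8, t9}
Sat(AX (¬b ∨ ¬r)) = {s : every successor in {t1, t2, t3, t4, t5, t6, t8, t9}} = {t1, t2, t4, t5, t6, t8}
Sat(EX (AX (¬b ∨ ¬r))) = {s : some successor in {t1, t2, t4, t5, t6, t8}} = {t1, t2, t4, t5, t6, t8, t9}
A[b U EX (AX (¬b ∨ ¬r))]: least fixpoint, start Z0 = Sat(EX (AX (¬b ∨ ¬r))) = {t1, t2, t4, t5, t6, t8, t9}, add states in Sat(b) with every successor in Z. Already a fixed point.
Sat(A[b U EX (AX (¬b ∨ ¬r))]) = {t1, t2, t4, t5, t6, t8, t9}
t1 ∈ Sat(A[b U EX (AX (¬b ∨ ¬r))]) = {t1, t2, t4, t5, t6, t8, t9}, so the formula holds at t1.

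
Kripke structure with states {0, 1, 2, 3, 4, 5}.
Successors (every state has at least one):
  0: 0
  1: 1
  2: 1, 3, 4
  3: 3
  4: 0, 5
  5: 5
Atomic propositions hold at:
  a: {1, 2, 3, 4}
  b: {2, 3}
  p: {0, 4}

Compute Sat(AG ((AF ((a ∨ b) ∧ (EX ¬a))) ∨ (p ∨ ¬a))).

{0, 4, 5}

Sat(a ∨ b) = {1, 2, 3, 4}
Sat(¬a) = {0, 5}
Sat(EX ¬a) = {s : some successor in {0, 5}} = {0, 4, 5}
Sat((a ∨ b) ∧ (EX ¬a)) = {4}
AF ((a ∨ b) ∧ (EX ¬a)): least fixpoint, start Z0 = {4}, add states with every successor in Z. Already a fixed point.
Sat(AF ((a ∨ b) ∧ (EX ¬a))) = {4}
Sat(p ∨ ¬a) = {0, 4, 5}
Sat((AF ((a ∨ b) ∧ (EX ¬a))) ∨ (p ∨ ¬a)) = {0, 4, 5}
AG ((AF ((a ∨ b) ∧ (EX ¬a))) ∨ (p ∨ ¬a)): greatest fixpoint, start Z0 = {0, 4, 5}, keep only states in Sat with every successor in Z. Already a fixed point.
Sat(AG ((AF ((a ∨ b) ∧ (EX ¬a))) ∨ (p ∨ ¬a))) = {0, 4, 5}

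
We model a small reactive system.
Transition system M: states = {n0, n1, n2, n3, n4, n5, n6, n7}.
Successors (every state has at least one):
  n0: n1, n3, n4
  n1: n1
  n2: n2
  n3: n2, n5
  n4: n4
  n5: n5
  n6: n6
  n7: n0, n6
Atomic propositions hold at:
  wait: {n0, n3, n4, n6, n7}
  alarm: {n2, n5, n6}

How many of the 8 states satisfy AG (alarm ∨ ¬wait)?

Sat(¬wait) = {n1, n2, n5}
Sat(alarm ∨ ¬wait) = {n1, n2, n5, n6}
AG (alarm ∨ ¬wait): greatest fixpoint, start Z0 = {n1, n2, n5, n6}, keep only states in Sat with every successor in Z. Already a fixed point.
Sat(AG (alarm ∨ ¬wait)) = {n1, n2, n5, n6}
|Sat(AG (alarm ∨ ¬wait))| = |{n1, n2, n5, n6}| = 4.

4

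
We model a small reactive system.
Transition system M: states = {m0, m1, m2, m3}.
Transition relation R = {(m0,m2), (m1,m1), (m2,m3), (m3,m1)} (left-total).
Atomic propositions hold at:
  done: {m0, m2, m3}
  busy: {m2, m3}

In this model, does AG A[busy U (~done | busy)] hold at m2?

Yes

Sat(~done) = {m1}
Sat(~done | busy) = {m1, m2, m3}
A[busy U (~done | busy)]: least fixpoint, start Z0 = Sat((~done | busy)) = {m1, m2, m3}, add states in Sat(busy) with every successor in Z. Already a fixed point.
Sat(A[busy U (~done | busy)]) = {m1, m2, m3}
AG A[busy U (~done | busy)]: greatest fixpoint, start Z0 = {m1, m2, m3}, keep only states in Sat with every successor in Z. Already a fixed point.
Sat(AG A[busy U (~done | busy)]) = {m1, m2, m3}
m2 ∈ Sat(AG A[busy U (~done | busy)]) = {m1, m2, m3}, so the formula holds at m2.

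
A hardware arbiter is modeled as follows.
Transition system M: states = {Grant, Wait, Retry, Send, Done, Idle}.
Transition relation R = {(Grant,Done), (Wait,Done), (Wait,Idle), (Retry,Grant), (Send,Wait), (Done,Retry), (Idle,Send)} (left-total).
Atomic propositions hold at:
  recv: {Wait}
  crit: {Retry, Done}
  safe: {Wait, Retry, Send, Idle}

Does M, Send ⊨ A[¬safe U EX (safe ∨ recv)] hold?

Yes

Sat(¬safe) = {Grant, Done}
Sat(safe ∨ recv) = {Wait, Retry, Send, Idle}
Sat(EX (safe ∨ recv)) = {s : some successor in {Wait, Retry, Send, Idle}} = {Wait, Send, Done, Idle}
A[¬safe U EX (safe ∨ recv)]: least fixpoint, start Z0 = Sat(EX (safe ∨ recv)) = {Wait, Send, Done, Idle}, add states in Sat(¬safe) with every successor in Z. Z1 = {Grant, Wait, Send, Done, Idle}; fixed.
Sat(A[¬safe U EX (safe ∨ recv)]) = {Grant, Wait, Send, Done, Idle}
Send ∈ Sat(A[¬safe U EX (safe ∨ recv)]) = {Grant, Wait, Send, Done, Idle}, so the formula holds at Send.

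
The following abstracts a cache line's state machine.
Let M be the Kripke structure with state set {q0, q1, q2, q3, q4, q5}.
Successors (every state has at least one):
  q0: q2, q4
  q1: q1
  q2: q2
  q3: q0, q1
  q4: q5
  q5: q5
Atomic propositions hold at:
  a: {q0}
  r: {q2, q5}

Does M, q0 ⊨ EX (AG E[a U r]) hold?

E[a U r]: least fixpoint, start Z0 = Sat(r) = {q2, q5}, add states in Sat(a) with some successor in Z. Z1 = {q0, q2, q5}; fixed.
Sat(E[a U r]) = {q0, q2, q5}
AG E[a U r]: greatest fixpoint, start Z0 = {q0, q2, q5}, keep only states in Sat with every successor in Z. Z1 = {q2, q5}; fixed.
Sat(AG E[a U r]) = {q2, q5}
Sat(EX (AG E[a U r])) = {s : some successor in {q2, q5}} = {q0, q2, q4, q5}
q0 ∈ Sat(EX (AG E[a U r])) = {q0, q2, q4, q5}, so the formula holds at q0.

Yes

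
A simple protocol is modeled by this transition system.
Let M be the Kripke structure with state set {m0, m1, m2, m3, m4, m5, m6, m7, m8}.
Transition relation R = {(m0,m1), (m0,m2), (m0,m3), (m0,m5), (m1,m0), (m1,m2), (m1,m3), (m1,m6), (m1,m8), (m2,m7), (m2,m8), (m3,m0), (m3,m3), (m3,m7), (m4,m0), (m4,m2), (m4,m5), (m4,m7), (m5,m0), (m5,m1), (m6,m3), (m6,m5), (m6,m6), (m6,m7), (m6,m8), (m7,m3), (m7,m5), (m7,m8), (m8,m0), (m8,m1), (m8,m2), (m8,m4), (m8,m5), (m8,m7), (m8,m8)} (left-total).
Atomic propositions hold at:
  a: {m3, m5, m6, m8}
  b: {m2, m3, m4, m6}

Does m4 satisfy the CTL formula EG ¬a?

Sat(¬a) = {m0, m1, m2, m4, m7}
EG ¬a: greatest fixpoint, start Z0 = {m0, m1, m2, m4, m7}, keep only states in Sat with some successor in Z. Z1 = {m0, m1, m2, m4}; Z2 = {m0, m1, m4}; fixed.
Sat(EG ¬a) = {m0, m1, m4}
m4 ∈ Sat(EG ¬a) = {m0, m1, m4}, so the formula holds at m4.

Yes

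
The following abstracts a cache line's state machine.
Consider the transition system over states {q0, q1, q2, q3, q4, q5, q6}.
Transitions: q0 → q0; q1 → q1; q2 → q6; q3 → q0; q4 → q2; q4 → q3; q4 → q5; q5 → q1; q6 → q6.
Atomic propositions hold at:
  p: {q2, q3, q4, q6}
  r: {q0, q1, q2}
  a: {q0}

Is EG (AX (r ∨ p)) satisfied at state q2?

Yes

Sat(r ∨ p) = {q0, q1, q2, q3, q4, q6}
Sat(AX (r ∨ p)) = {s : every successor in {q0, q1, q2, q3, q4, q6}} = {q0, q1, q2, q3, q5, q6}
EG (AX (r ∨ p)): greatest fixpoint, start Z0 = {q0, q1, q2, q3, q5, q6}, keep only states in Sat with some successor in Z. Already a fixed point.
Sat(EG (AX (r ∨ p))) = {q0, q1, q2, q3, q5, q6}
q2 ∈ Sat(EG (AX (r ∨ p))) = {q0, q1, q2, q3, q5, q6}, so the formula holds at q2.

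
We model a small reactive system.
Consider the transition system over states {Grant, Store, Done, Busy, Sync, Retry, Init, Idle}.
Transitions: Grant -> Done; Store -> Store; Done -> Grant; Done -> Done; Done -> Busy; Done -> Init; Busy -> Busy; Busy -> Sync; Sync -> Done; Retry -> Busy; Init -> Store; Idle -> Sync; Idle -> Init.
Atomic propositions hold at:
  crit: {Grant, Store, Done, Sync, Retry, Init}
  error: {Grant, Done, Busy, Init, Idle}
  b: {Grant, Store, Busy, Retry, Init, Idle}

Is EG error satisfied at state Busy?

Yes

EG error: greatest fixpoint, start Z0 = {Grant, Done, Busy, Init, Idle}, keep only states in Sat with some successor in Z. Z1 = {Grant, Done, Busy, Idle}; Z2 = {Grant, Done, Busy}; fixed.
Sat(EG error) = {Grant, Done, Busy}
Busy ∈ Sat(EG error) = {Grant, Done, Busy}, so the formula holds at Busy.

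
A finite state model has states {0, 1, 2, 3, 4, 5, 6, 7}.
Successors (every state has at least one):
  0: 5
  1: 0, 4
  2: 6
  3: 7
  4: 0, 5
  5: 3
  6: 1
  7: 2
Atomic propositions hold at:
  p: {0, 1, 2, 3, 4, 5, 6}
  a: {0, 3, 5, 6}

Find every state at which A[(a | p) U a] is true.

{0, 1, 2, 3, 4, 5, 6}

Sat(a | p) = {0, 1, 2, 3, 4, 5, 6}
A[(a | p) U a]: least fixpoint, start Z0 = Sat(a) = {0, 3, 5, 6}, add states in Sat(a | p) with every successor in Z. Z1 = {0, 2, 3, 4, 5, 6}; Z2 = {0, 1, 2, 3, 4, 5, 6}; fixed.
Sat(A[(a | p) U a]) = {0, 1, 2, 3, 4, 5, 6}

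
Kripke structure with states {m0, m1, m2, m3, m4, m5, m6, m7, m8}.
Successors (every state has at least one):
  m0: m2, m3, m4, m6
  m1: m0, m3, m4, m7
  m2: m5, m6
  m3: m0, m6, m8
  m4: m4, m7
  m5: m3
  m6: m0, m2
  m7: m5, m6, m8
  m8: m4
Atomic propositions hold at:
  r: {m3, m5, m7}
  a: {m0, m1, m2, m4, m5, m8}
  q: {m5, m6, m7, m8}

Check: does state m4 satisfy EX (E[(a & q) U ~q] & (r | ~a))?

No

Sat(a & q) = {m5, m8}
Sat(~q) = {m0, m1, m2, m3, m4}
E[(a & q) U ~q]: least fixpoint, start Z0 = Sat(~q) = {m0, m1, m2, m3, m4}, add states in Sat(a & q) with some successor in Z. Z1 = {m0, m1, m2, m3, m4, m5, m8}; fixed.
Sat(E[(a & q) U ~q]) = {m0, m1, m2, m3, m4, m5, m8}
Sat(~a) = {m3, m6, m7}
Sat(r | ~a) = {m3, m5, m6, m7}
Sat(E[(a & q) U ~q] & (r | ~a)) = {m3, m5}
Sat(EX (E[(a & q) U ~q] & (r | ~a))) = {s : some successor in {m3, m5}} = {m0, m1, m2, m5, m7}
m4 ∉ Sat(EX (E[(a & q) U ~q] & (r | ~a))) = {m0, m1, m2, m5, m7}, so the formula does not hold at m4.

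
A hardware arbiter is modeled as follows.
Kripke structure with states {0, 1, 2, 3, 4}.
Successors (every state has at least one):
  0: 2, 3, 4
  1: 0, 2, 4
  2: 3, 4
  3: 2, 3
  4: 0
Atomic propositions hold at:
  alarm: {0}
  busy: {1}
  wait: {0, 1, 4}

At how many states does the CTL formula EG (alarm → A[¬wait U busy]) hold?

Sat(¬wait) = {2, 3}
A[¬wait U busy]: least fixpoint, start Z0 = Sat(busy) = {1}, add states in Sat(¬wait) with every successor in Z. Already a fixed point.
Sat(A[¬wait U busy]) = {1}
Sat(alarm → A[¬wait U busy]) = {1, 2, 3, 4}
EG (alarm → A[¬wait U busy]): greatest fixpoint, start Z0 = {1, 2, 3, 4}, keep only states in Sat with some successor in Z. Z1 = {1, 2, 3}; fixed.
Sat(EG (alarm → A[¬wait U busy])) = {1, 2, 3}
|Sat(EG (alarm → A[¬wait U busy]))| = |{1, 2, 3}| = 3.

3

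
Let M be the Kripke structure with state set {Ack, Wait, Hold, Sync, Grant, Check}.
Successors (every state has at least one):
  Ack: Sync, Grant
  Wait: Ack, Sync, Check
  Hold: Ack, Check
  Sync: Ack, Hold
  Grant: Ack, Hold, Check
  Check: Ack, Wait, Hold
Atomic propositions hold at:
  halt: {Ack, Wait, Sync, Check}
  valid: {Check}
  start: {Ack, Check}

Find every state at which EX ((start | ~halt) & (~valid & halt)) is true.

{Wait, Hold, Sync, Grant, Check}

Sat(~halt) = {Hold, Grant}
Sat(start | ~halt) = {Ack, Hold, Grant, Check}
Sat(~valid) = {Ack, Wait, Hold, Sync, Grant}
Sat(~valid & halt) = {Ack, Wait, Sync}
Sat((start | ~halt) & (~valid & halt)) = {Ack}
Sat(EX ((start | ~halt) & (~valid & halt))) = {s : some successor in {Ack}} = {Wait, Hold, Sync, Grant, Check}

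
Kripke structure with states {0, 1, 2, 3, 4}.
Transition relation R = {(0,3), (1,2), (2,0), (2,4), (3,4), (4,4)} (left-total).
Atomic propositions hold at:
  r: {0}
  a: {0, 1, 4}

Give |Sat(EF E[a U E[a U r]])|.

E[a U r]: least fixpoint, start Z0 = Sat(r) = {0}, add states in Sat(a) with some successor in Z. Already a fixed point.
Sat(E[a U r]) = {0}
E[a U E[a U r]]: least fixpoint, start Z0 = Sat(E[a U r]) = {0}, add states in Sat(a) with some successor in Z. Already a fixed point.
Sat(E[a U E[a U r]]) = {0}
EF E[a U E[a U r]]: least fixpoint, start Z0 = {0}, add states with some successor in Z. Z1 = {0, 2}; Z2 = {0, 1, 2}; fixed.
Sat(EF E[a U E[a U r]]) = {0, 1, 2}
|Sat(EF E[a U E[a U r]])| = |{0, 1, 2}| = 3.

3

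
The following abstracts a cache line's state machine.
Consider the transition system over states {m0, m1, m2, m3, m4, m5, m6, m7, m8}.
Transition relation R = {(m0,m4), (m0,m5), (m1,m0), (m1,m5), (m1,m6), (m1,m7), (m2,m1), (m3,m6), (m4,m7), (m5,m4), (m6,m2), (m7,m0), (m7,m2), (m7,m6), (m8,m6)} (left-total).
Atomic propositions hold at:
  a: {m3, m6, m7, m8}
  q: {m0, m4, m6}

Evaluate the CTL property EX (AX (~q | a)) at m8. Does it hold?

Sat(~q) = {m1, m2, m3, m5, m7, m8}
Sat(~q | a) = {m1, m2, m3, m5, m6, m7, m8}
Sat(AX (~q | a)) = {s : every successor in {m1, m2, m3, m5, m6, m7, m8}} = {m2, m3, m4, m6, m8}
Sat(EX (AX (~q | a))) = {s : some successor in {m2, m3, m4, m6, m8}} = {m0, m1, m3, m5, m6, m7, m8}
m8 ∈ Sat(EX (AX (~q | a))) = {m0, m1, m3, m5, m6, m7, m8}, so the formula holds at m8.

Yes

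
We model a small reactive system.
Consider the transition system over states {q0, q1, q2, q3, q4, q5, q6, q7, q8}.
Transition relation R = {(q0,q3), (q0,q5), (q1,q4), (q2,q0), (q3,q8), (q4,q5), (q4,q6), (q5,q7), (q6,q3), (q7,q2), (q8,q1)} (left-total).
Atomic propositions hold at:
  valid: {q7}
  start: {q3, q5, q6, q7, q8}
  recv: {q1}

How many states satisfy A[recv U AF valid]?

2

AF valid: least fixpoint, start Z0 = {q7}, add states with every successor in Z. Z1 = {q5, q7}; fixed.
Sat(AF valid) = {q5, q7}
A[recv U AF valid]: least fixpoint, start Z0 = Sat(AF valid) = {q5, q7}, add states in Sat(recv) with every successor in Z. Already a fixed point.
Sat(A[recv U AF valid]) = {q5, q7}
|Sat(A[recv U AF valid])| = |{q5, q7}| = 2.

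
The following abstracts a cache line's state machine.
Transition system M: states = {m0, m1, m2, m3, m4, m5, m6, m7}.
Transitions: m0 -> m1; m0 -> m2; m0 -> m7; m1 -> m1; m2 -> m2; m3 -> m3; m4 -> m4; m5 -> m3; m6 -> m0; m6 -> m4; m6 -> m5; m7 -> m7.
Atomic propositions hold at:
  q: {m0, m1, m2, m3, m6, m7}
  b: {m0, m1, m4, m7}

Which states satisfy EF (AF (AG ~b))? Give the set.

Sat(~b) = {m2, m3, m5, m6}
AG ~b: greatest fixpoint, start Z0 = {m2, m3, m5, m6}, keep only states in Sat with every successor in Z. Z1 = {m2, m3, m5}; fixed.
Sat(AG ~b) = {m2, m3, m5}
AF (AG ~b): least fixpoint, start Z0 = {m2, m3, m5}, add states with every successor in Z. Already a fixed point.
Sat(AF (AG ~b)) = {m2, m3, m5}
EF (AF (AG ~b)): least fixpoint, start Z0 = {m2, m3, m5}, add states with some successor in Z. Z1 = {m0, m2, m3, m5, m6}; fixed.
Sat(EF (AF (AG ~b))) = {m0, m2, m3, m5, m6}

{m0, m2, m3, m5, m6}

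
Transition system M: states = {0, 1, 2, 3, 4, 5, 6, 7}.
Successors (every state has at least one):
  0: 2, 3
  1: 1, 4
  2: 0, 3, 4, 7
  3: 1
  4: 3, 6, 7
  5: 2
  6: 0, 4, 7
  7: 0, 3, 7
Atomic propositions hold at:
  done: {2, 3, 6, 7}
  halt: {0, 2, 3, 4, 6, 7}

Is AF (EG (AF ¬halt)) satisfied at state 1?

Yes

Sat(¬halt) = {1, 5}
AF ¬halt: least fixpoint, start Z0 = {1, 5}, add states with every successor in Z. Z1 = {1, 3, 5}; fixed.
Sat(AF ¬halt) = {1, 3, 5}
EG (AF ¬halt): greatest fixpoint, start Z0 = {1, 3, 5}, keep only states in Sat with some successor in Z. Z1 = {1, 3}; fixed.
Sat(EG (AF ¬halt)) = {1, 3}
AF (EG (AF ¬halt)): least fixpoint, start Z0 = {1, 3}, add states with every successor in Z. Already a fixed point.
Sat(AF (EG (AF ¬halt))) = {1, 3}
1 ∈ Sat(AF (EG (AF ¬halt))) = {1, 3}, so the formula holds at 1.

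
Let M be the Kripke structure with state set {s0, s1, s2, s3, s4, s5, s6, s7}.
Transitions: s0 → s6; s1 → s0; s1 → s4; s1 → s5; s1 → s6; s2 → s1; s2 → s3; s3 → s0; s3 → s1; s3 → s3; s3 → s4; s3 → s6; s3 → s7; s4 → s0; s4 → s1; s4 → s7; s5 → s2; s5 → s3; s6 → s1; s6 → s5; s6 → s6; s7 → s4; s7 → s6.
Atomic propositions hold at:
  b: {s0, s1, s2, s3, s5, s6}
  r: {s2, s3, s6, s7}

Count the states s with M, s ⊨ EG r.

EG r: greatest fixpoint, start Z0 = {s2, s3, s6, s7}, keep only states in Sat with some successor in Z. Already a fixed point.
Sat(EG r) = {s2, s3, s6, s7}
|Sat(EG r)| = |{s2, s3, s6, s7}| = 4.

4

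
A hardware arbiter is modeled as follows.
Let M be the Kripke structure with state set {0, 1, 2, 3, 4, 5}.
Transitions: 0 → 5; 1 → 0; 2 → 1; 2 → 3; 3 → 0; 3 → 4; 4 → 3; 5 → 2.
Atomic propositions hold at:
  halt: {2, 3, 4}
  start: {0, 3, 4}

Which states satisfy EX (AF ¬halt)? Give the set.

Sat(¬halt) = {0, 1, 5}
AF ¬halt: least fixpoint, start Z0 = {0, 1, 5}, add states with every successor in Z. Already a fixed point.
Sat(AF ¬halt) = {0, 1, 5}
Sat(EX (AF ¬halt)) = {s : some successor in {0, 1, 5}} = {0, 1, 2, 3}

{0, 1, 2, 3}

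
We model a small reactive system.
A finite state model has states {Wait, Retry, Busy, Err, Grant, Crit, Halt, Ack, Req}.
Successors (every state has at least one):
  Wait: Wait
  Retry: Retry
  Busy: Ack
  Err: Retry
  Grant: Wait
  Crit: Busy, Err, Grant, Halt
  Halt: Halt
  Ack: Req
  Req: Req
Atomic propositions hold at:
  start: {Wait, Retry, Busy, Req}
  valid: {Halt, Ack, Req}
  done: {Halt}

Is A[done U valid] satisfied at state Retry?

A[done U valid]: least fixpoint, start Z0 = Sat(valid) = {Halt, Ack, Req}, add states in Sat(done) with every successor in Z. Already a fixed point.
Sat(A[done U valid]) = {Halt, Ack, Req}
Retry ∉ Sat(A[done U valid]) = {Halt, Ack, Req}, so the formula does not hold at Retry.

No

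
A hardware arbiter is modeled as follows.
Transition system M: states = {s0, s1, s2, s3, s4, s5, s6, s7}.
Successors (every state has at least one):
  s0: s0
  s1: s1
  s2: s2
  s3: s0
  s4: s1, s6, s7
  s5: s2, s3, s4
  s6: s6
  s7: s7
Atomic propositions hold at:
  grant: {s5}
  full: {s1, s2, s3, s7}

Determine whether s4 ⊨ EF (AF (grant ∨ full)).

Yes

Sat(grant ∨ full) = {s1, s2, s3, s5, s7}
AF (grant ∨ full): least fixpoint, start Z0 = {s1, s2, s3, s5, s7}, add states with every successor in Z. Already a fixed point.
Sat(AF (grant ∨ full)) = {s1, s2, s3, s5, s7}
EF (AF (grant ∨ full)): least fixpoint, start Z0 = {s1, s2, s3, s5, s7}, add states with some successor in Z. Z1 = {s1, s2, s3, s4, s5, s7}; fixed.
Sat(EF (AF (grant ∨ full))) = {s1, s2, s3, s4, s5, s7}
s4 ∈ Sat(EF (AF (grant ∨ full))) = {s1, s2, s3, s4, s5, s7}, so the formula holds at s4.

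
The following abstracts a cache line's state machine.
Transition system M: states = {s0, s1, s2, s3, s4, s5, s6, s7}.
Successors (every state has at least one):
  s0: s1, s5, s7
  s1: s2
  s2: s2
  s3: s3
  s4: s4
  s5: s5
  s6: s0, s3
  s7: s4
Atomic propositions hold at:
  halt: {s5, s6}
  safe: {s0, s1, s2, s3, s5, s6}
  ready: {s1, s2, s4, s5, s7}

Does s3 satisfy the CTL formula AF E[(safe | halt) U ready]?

No

Sat(safe | halt) = {s0, s1, s2, s3, s5, s6}
E[(safe | halt) U ready]: least fixpoint, start Z0 = Sat(ready) = {s1, s2, s4, s5, s7}, add states in Sat(safe | halt) with some successor in Z. Z1 = {s0, s1, s2, s4, s5, s7}; Z2 = {s0, s1, s2, s4, s5, s6, s7}; fixed.
Sat(E[(safe | halt) U ready]) = {s0, s1, s2, s4, s5, s6, s7}
AF E[(safe | halt) U ready]: least fixpoint, start Z0 = {s0, s1, s2, s4, s5, s6, s7}, add states with every successor in Z. Already a fixed point.
Sat(AF E[(safe | halt) U ready]) = {s0, s1, s2, s4, s5, s6, s7}
s3 ∉ Sat(AF E[(safe | halt) U ready]) = {s0, s1, s2, s4, s5, s6, s7}, so the formula does not hold at s3.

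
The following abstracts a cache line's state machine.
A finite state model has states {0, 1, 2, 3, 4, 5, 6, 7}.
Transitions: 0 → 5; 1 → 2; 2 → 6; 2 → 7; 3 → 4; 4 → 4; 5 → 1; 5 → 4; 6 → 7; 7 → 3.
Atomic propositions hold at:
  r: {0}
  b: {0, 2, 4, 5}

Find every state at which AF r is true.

{0}

AF r: least fixpoint, start Z0 = {0}, add states with every successor in Z. Already a fixed point.
Sat(AF r) = {0}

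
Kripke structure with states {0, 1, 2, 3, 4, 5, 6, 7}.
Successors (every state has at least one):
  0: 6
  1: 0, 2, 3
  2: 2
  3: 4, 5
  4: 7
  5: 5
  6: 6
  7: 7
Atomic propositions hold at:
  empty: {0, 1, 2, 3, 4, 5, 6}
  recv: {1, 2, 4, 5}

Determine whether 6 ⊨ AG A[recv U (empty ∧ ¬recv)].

Yes

Sat(¬recv) = {0, 3, 6, 7}
Sat(empty ∧ ¬recv) = {0, 3, 6}
A[recv U (empty ∧ ¬recv)]: least fixpoint, start Z0 = Sat((empty ∧ ¬recv)) = {0, 3, 6}, add states in Sat(recv) with every successor in Z. Already a fixed point.
Sat(A[recv U (empty ∧ ¬recv)]) = {0, 3, 6}
AG A[recv U (empty ∧ ¬recv)]: greatest fixpoint, start Z0 = {0, 3, 6}, keep only states in Sat with every successor in Z. Z1 = {0, 6}; fixed.
Sat(AG A[recv U (empty ∧ ¬recv)]) = {0, 6}
6 ∈ Sat(AG A[recv U (empty ∧ ¬recv)]) = {0, 6}, so the formula holds at 6.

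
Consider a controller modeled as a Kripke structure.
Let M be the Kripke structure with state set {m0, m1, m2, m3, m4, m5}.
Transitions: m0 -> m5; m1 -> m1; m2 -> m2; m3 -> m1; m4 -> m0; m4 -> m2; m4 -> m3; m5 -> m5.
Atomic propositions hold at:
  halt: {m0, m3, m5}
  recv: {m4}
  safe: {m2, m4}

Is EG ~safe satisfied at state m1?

Sat(~safe) = {m0, m1, m3, m5}
EG ~safe: greatest fixpoint, start Z0 = {m0, m1, m3, m5}, keep only states in Sat with some successor in Z. Already a fixed point.
Sat(EG ~safe) = {m0, m1, m3, m5}
m1 ∈ Sat(EG ~safe) = {m0, m1, m3, m5}, so the formula holds at m1.

Yes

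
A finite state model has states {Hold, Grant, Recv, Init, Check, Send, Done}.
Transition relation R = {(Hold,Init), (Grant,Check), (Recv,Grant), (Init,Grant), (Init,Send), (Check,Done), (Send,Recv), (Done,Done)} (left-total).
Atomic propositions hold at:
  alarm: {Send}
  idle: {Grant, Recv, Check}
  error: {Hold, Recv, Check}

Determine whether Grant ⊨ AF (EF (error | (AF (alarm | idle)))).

Sat(alarm | idle) = {Grant, Recv, Check, Send}
AF (alarm | idle): least fixpoint, start Z0 = {Grant, Recv, Check, Send}, add states with every successor in Z. Z1 = {Grant, Recv, Init, Check, Send}; Z2 = {Hold, Grant, Recv, Init, Check, Send}; fixed.
Sat(AF (alarm | idle)) = {Hold, Grant, Recv, Init, Check, Send}
Sat(error | (AF (alarm | idle))) = {Hold, Grant, Recv, Init, Check, Send}
EF (error | (AF (alarm | idle))): least fixpoint, start Z0 = {Hold, Grant, Recv, Init, Check, Send}, add states with some successor in Z. Already a fixed point.
Sat(EF (error | (AF (alarm | idle)))) = {Hold, Grant, Recv, Init, Check, Send}
AF (EF (error | (AF (alarm | idle)))): least fixpoint, start Z0 = {Hold, Grant, Recv, Init, Check, Send}, add states with every successor in Z. Already a fixed point.
Sat(AF (EF (error | (AF (alarm | idle))))) = {Hold, Grant, Recv, Init, Check, Send}
Grant ∈ Sat(AF (EF (error | (AF (alarm | idle))))) = {Hold, Grant, Recv, Init, Check, Send}, so the formula holds at Grant.

Yes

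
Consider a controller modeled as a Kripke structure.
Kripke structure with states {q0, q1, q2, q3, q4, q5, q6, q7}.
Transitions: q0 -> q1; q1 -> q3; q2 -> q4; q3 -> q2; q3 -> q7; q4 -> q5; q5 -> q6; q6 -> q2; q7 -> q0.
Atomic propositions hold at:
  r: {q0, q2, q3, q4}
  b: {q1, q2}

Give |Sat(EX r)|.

5

Sat(EX r) = {s : some successor in {q0, q2, q3, q4}} = {q1, q2, q3, q6, q7}
|Sat(EX r)| = |{q1, q2, q3, q6, q7}| = 5.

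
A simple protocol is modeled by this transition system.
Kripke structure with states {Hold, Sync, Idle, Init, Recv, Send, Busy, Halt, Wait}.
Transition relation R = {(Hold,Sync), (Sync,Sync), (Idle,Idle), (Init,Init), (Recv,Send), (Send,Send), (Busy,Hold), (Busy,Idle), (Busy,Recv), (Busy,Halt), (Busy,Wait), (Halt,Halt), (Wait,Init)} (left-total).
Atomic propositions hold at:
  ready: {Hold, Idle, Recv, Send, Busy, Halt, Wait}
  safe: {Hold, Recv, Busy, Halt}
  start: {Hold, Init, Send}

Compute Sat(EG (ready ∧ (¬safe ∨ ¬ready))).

Sat(¬safe) = {Sync, Idle, Init, Send, Wait}
Sat(¬ready) = {Sync, Init}
Sat(¬safe ∨ ¬ready) = {Sync, Idle, Init, Send, Wait}
Sat(ready ∧ (¬safe ∨ ¬ready)) = {Idle, Send, Wait}
EG (ready ∧ (¬safe ∨ ¬ready)): greatest fixpoint, start Z0 = {Idle, Send, Wait}, keep only states in Sat with some successor in Z. Z1 = {Idle, Send}; fixed.
Sat(EG (ready ∧ (¬safe ∨ ¬ready))) = {Idle, Send}

{Idle, Send}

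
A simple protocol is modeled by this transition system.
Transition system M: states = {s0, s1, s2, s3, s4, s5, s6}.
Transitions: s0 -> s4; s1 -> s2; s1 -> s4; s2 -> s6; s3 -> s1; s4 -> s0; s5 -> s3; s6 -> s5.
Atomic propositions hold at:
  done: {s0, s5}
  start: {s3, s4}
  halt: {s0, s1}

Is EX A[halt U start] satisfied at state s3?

A[halt U start]: least fixpoint, start Z0 = Sat(start) = {s3, s4}, add states in Sat(halt) with every successor in Z. Z1 = {s0, s3, s4}; fixed.
Sat(A[halt U start]) = {s0, s3, s4}
Sat(EX A[halt U start]) = {s : some successor in {s0, s3, s4}} = {s0, s1, s4, s5}
s3 ∉ Sat(EX A[halt U start]) = {s0, s1, s4, s5}, so the formula does not hold at s3.

No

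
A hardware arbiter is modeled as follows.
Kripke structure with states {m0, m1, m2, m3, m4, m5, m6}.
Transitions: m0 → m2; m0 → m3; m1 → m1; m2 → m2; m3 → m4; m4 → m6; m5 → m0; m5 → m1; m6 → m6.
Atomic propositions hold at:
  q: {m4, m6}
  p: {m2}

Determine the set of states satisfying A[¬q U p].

Sat(¬q) = {m0, m1, m2, m3, m5}
A[¬q U p]: least fixpoint, start Z0 = Sat(p) = {m2}, add states in Sat(¬q) with every successor in Z. Already a fixed point.
Sat(A[¬q U p]) = {m2}

{m2}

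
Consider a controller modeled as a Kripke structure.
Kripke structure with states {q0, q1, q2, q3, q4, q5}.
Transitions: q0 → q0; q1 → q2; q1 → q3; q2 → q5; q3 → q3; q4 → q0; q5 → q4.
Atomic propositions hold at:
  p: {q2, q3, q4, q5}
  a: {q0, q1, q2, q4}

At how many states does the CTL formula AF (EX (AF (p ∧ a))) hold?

3

Sat(p ∧ a) = {q2, q4}
AF (p ∧ a): least fixpoint, start Z0 = {q2, q4}, add states with every successor in Z. Z1 = {q2, q4, q5}; fixed.
Sat(AF (p ∧ a)) = {q2, q4, q5}
Sat(EX (AF (p ∧ a))) = {s : some successor in {q2, q4, q5}} = {q1, q2, q5}
AF (EX (AF (p ∧ a))): least fixpoint, start Z0 = {q1, q2, q5}, add states with every successor in Z. Already a fixed point.
Sat(AF (EX (AF (p ∧ a)))) = {q1, q2, q5}
|Sat(AF (EX (AF (p ∧ a))))| = |{q1, q2, q5}| = 3.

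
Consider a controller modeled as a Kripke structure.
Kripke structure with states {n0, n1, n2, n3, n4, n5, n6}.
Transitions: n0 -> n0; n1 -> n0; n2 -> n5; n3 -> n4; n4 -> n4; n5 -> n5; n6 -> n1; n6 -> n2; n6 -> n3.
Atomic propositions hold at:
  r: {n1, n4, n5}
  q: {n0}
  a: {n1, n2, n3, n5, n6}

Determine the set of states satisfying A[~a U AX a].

Sat(~a) = {n0, n4}
Sat(AX a) = {s : every successor in {n1, n2, n3, n5, n6}} = {n2, n5, n6}
A[~a U AX a]: least fixpoint, start Z0 = Sat(AX a) = {n2, n5, n6}, add states in Sat(~a) with every successor in Z. Already a fixed point.
Sat(A[~a U AX a]) = {n2, n5, n6}

{n2, n5, n6}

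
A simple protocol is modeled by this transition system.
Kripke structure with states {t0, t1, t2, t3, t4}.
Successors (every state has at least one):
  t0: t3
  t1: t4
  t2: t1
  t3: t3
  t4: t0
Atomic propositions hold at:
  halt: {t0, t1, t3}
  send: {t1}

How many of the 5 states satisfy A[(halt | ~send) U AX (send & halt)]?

1

Sat(~send) = {t0, t2, t3, t4}
Sat(halt | ~send) = {t0, t1, t2, t3, t4}
Sat(send & halt) = {t1}
Sat(AX (send & halt)) = {s : every successor in {t1}} = {t2}
A[(halt | ~send) U AX (send & halt)]: least fixpoint, start Z0 = Sat(AX (send & halt)) = {t2}, add states in Sat(halt | ~send) with every successor in Z. Already a fixed point.
Sat(A[(halt | ~send) U AX (send & halt)]) = {t2}
|Sat(A[(halt | ~send) U AX (send & halt)])| = |{t2}| = 1.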